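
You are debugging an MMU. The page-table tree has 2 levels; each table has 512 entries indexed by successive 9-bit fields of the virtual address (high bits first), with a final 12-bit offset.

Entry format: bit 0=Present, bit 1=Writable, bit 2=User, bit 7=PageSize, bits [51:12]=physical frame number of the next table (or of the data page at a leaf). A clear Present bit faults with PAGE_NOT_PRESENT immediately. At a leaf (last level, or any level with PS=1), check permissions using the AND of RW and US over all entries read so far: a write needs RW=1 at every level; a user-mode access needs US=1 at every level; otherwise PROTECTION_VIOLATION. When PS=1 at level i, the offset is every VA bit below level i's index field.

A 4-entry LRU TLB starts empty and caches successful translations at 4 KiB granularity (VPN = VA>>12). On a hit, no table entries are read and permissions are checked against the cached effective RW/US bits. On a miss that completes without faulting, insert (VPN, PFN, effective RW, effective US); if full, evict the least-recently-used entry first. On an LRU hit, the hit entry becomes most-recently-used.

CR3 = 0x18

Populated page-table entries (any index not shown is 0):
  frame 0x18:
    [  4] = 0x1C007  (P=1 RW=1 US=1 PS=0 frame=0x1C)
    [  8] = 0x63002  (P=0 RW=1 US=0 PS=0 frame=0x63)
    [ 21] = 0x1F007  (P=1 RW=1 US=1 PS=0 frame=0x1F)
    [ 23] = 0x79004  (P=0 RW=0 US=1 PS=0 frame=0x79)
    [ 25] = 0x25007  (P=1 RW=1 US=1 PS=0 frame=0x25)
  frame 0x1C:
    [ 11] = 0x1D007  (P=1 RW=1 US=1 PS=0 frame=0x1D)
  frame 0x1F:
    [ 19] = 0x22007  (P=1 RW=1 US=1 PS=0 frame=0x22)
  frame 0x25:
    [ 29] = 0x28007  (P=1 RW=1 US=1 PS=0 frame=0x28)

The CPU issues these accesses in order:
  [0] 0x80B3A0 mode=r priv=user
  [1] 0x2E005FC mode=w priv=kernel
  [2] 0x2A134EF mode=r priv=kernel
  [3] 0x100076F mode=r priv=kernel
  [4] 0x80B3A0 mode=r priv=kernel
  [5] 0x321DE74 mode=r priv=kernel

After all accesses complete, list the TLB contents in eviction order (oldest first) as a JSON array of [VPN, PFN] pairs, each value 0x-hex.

Walk each access:
#0 VA=0x80B3A0 (r,user):
  L0 @0x18[4] → 0x1C007  P=1,RW=1,US=1,PS=0
  L1 @0x1C[11] → 0x1D007  P=1,RW=1,US=1,PS=0
  → PA=0x1D3A0  (2 entries read)
#1 VA=0x2E005FC (w,kernel):
  L0 @0x18[23] → 0x79004  P=0,RW=0,US=1,PS=0
  → PAGE_NOT_PRESENT  (1 entries read)
#2 VA=0x2A134EF (r,kernel):
  L0 @0x18[21] → 0x1F007  P=1,RW=1,US=1,PS=0
  L1 @0x1F[19] → 0x22007  P=1,RW=1,US=1,PS=0
  → PA=0x224EF  (2 entries read)
#3 VA=0x100076F (r,kernel):
  L0 @0x18[8] → 0x63002  P=0,RW=1,US=0,PS=0
  → PAGE_NOT_PRESENT  (1 entries read)
#4 VA=0x80B3A0 (r,kernel):
  TLB hit vpn=0x80B → PA=0x1D3A0
#5 VA=0x321DE74 (r,kernel):
  L0 @0x18[25] → 0x25007  P=1,RW=1,US=1,PS=0
  L1 @0x25[29] → 0x28007  P=1,RW=1,US=1,PS=0
  → PA=0x28E74  (2 entries read)

TLB: [["0x2A13", "0x22"], ["0x80B", "0x1D"], ["0x321D", "0x28"]]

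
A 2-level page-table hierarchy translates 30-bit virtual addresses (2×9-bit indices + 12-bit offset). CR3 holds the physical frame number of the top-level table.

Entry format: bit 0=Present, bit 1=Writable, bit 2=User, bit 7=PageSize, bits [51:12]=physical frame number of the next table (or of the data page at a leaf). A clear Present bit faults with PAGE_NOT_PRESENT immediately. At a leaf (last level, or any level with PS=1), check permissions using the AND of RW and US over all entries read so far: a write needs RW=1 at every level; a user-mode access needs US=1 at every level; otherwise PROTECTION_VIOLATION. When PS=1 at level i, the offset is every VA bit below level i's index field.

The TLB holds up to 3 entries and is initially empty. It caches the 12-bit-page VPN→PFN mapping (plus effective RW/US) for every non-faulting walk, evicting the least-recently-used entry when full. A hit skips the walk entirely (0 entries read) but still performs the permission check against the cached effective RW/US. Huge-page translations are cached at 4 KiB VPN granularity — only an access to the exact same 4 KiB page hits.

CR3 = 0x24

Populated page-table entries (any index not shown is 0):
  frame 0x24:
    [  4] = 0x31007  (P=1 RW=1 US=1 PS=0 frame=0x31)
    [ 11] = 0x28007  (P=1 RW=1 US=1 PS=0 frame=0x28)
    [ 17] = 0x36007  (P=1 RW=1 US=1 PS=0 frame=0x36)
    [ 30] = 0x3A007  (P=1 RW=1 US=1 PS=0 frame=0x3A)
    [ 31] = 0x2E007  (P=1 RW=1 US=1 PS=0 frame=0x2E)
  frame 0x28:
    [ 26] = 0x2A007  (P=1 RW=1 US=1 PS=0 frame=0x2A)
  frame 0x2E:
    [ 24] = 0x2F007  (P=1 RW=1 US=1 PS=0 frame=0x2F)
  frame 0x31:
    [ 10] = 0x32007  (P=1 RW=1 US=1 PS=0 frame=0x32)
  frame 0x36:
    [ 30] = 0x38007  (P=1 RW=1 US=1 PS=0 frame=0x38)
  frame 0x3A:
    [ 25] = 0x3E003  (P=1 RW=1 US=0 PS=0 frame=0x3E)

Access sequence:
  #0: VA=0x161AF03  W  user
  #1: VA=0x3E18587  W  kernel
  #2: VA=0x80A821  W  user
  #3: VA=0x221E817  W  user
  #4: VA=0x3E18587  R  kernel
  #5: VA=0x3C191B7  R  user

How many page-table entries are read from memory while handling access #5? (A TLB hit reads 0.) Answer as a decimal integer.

Walk each access:
#0 VA=0x161AF03 (w,user):
  [0] read 0x24 idx=11: raw=0x28007 flags P=1 W=1 U=1 S=0
  [1] read 0x28 idx=26: raw=0x2A007 flags P=1 W=1 U=1 S=0
  ✓ 0x2AF03  — 2 lookups
#1 VA=0x3E18587 (w,kernel):
  [0] read 0x24 idx=31: raw=0x2E007 flags P=1 W=1 U=1 S=0
  [1] read 0x2E idx=24: raw=0x2F007 flags P=1 W=1 U=1 S=0
  ✓ 0x2F587  — 2 lookups
#2 VA=0x80A821 (w,user):
  [0] read 0x24 idx=4: raw=0x31007 flags P=1 W=1 U=1 S=0
  [1] read 0x31 idx=10: raw=0x32007 flags P=1 W=1 U=1 S=0
  ✓ 0x32821  — 2 lookups
#3 VA=0x221E817 (w,user):
  [0] read 0x24 idx=17: raw=0x36007 flags P=1 W=1 U=1 S=0
  [1] read 0x36 idx=30: raw=0x38007 flags P=1 W=1 U=1 S=0
  ✓ 0x38817  — 2 lookups
#4 VA=0x3E18587 (r,kernel):
  TLB hit vpn=0x3E18 → PA=0x2F587
#5 VA=0x3C191B7 (r,user):
  [0] read 0x24 idx=30: raw=0x3A007 flags P=1 W=1 U=1 S=0
  [1] read 0x3A idx=25: raw=0x3E003 flags P=1 W=1 U=0 S=0
  ✗ PROTECTION_VIOLATION  [2 reads]

Entries read for #5: 2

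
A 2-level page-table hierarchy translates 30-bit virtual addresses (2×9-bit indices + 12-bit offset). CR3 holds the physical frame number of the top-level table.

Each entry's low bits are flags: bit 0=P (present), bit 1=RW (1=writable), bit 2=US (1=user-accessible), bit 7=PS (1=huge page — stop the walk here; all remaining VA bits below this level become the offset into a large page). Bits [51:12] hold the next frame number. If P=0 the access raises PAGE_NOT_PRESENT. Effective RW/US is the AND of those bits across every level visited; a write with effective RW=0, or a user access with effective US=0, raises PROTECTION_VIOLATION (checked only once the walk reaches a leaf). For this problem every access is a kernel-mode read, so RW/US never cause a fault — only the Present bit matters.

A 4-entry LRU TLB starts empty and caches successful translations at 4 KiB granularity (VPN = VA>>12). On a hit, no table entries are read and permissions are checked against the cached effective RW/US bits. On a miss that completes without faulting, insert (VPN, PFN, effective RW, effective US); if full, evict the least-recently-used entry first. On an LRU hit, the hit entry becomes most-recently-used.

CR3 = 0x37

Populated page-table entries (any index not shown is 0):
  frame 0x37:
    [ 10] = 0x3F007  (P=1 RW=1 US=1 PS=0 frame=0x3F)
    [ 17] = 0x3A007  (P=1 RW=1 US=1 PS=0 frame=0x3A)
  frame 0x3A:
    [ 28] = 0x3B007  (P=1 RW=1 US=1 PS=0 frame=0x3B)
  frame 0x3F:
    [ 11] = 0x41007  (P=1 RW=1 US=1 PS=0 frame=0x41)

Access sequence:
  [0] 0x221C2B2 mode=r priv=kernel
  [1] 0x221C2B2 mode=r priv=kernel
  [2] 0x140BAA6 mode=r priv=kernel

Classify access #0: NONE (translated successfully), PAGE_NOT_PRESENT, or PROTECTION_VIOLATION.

Trace:
#0 VA=0x221C2B2 (r,kernel):
  [0] read 0x37 idx=17: raw=0x3A007 flags P=1 W=1 U=1 S=0
  [1] read 0x3A idx=28: raw=0x3B007 flags P=1 W=1 U=1 S=0
  → PA=0x3B2B2  (2 entries read)
#1 VA=0x221C2B2 (r,kernel):
  TLB hit vpn=0x221C → PA=0x3B2B2
#2 VA=0x140BAA6 (r,kernel):
  [0] read 0x37 idx=10: raw=0x3F007 flags P=1 W=1 U=1 S=0
  [1] read 0x3F idx=11: raw=0x41007 flags P=1 W=1 U=1 S=0
  → PA=0x41AA6  (2 entries read)

Access #0 fault: NONE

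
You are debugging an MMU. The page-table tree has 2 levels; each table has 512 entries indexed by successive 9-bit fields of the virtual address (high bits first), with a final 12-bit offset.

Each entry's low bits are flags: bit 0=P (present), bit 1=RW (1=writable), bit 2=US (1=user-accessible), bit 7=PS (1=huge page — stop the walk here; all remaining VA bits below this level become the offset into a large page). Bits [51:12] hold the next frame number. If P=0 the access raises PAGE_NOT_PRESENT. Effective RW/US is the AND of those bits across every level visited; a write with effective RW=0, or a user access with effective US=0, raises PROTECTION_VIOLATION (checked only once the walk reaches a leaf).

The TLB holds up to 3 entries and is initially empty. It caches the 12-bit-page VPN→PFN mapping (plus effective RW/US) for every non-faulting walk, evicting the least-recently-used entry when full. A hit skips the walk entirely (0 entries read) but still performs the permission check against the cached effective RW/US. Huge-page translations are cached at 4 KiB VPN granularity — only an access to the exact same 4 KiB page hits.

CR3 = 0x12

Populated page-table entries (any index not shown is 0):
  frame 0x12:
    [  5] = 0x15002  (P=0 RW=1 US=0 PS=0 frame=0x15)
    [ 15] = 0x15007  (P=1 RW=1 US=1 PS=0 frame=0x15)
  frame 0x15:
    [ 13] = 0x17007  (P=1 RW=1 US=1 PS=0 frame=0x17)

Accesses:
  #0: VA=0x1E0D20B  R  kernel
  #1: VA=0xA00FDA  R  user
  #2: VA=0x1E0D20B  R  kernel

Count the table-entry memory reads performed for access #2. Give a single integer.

Trace:
#0 VA=0x1E0D20B (r,kernel):
  L0 @0x12[15] → 0x15007  P=1,RW=1,US=1,PS=0
  L1 @0x15[13] → 0x17007  P=1,RW=1,US=1,PS=0
  ✓ 0x1720B  — 2 lookups
#1 VA=0xA00FDA (r,user):
  L0 @0x12[5] → 0x15002  P=0,RW=1,US=0,PS=0
  ⇒ fault: PAGE_NOT_PRESENT  — 1 lookups
#2 VA=0x1E0D20B (r,kernel):
  TLB hit vpn=0x1E0D → PA=0x1720B

Entries read for #2: 0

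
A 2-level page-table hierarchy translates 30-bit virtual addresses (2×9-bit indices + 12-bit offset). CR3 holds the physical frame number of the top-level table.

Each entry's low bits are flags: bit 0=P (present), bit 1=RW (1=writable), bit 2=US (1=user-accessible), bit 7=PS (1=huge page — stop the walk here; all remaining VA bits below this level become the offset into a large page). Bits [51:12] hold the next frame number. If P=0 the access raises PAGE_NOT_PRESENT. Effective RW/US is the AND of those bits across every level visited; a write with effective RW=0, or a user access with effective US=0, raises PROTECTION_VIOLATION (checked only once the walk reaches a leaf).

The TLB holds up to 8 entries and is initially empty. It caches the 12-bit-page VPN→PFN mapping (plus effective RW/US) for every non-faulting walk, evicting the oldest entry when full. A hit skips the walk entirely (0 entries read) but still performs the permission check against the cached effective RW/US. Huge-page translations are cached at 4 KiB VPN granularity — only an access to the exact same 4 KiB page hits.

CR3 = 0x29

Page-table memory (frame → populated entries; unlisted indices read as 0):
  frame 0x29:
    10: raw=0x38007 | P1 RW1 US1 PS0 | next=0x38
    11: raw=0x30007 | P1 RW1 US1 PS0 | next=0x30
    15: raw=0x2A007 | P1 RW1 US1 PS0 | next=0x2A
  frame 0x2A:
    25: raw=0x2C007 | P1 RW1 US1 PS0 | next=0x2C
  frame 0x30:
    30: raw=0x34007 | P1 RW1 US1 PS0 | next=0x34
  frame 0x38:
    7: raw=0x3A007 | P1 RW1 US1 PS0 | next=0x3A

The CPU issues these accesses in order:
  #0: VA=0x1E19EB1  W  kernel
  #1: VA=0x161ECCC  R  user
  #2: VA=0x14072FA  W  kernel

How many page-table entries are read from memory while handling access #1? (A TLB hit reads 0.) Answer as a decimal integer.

Walk each access:
#0 VA=0x1E19EB1 (w,kernel):
  L0: frame=0x29 idx=15 entry=0x2A007 [P=1 RW=1 US=1 PS=0]
  L1: frame=0x2A idx=25 entry=0x2C007 [P=1 RW=1 US=1 PS=0]
  ⇒ phys 0x2CEB1  [2 reads]
#1 VA=0x161ECCC (r,user):
  L0: frame=0x29 idx=11 entry=0x30007 [P=1 RW=1 US=1 PS=0]
  L1: frame=0x30 idx=30 entry=0x34007 [P=1 RW=1 US=1 PS=0]
  ⇒ phys 0x34CCC  [2 reads]
#2 VA=0x14072FA (w,kernel):
  L0: frame=0x29 idx=10 entry=0x38007 [P=1 RW=1 US=1 PS=0]
  L1: frame=0x38 idx=7 entry=0x3A007 [P=1 RW=1 US=1 PS=0]
  ⇒ phys 0x3A2FA  [2 reads]

Entries read for #1: 2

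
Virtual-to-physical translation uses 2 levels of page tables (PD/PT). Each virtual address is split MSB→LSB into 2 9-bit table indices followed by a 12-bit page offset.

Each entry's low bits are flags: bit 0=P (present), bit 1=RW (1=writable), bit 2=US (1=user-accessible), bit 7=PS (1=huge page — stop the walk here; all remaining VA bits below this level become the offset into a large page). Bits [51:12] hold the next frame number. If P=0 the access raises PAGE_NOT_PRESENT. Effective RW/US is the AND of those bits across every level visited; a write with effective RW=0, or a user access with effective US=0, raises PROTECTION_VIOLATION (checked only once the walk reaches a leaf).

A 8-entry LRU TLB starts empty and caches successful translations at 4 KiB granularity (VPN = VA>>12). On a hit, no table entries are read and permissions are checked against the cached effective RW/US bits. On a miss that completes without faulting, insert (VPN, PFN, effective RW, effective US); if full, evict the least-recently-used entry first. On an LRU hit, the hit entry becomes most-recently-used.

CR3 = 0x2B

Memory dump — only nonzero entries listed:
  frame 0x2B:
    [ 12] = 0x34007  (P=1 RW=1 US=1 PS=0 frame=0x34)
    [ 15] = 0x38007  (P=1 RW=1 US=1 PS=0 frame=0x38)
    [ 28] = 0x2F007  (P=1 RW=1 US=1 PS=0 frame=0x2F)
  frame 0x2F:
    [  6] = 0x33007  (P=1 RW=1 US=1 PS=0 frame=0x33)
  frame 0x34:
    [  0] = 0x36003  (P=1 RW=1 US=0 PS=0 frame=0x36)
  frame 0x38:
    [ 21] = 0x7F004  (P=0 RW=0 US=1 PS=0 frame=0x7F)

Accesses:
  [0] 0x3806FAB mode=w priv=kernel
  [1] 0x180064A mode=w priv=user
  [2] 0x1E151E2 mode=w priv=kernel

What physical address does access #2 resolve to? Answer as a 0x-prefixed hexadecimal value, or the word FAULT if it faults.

Trace:
#0 VA=0x3806FAB (w,kernel):
  L0: frame=0x2B idx=28 entry=0x2F007 [P=1 RW=1 US=1 PS=0]
  L1: frame=0x2F idx=6 entry=0x33007 [P=1 RW=1 US=1 PS=0]
  → PA=0x33FAB  (2 entries read)
#1 VA=0x180064A (w,user):
  L0: frame=0x2B idx=12 entry=0x34007 [P=1 RW=1 US=1 PS=0]
  L1: frame=0x34 idx=0 entry=0x36003 [P=1 RW=1 US=0 PS=0]
  ✗ PROTECTION_VIOLATION  [2 reads]
#2 VA=0x1E151E2 (w,kernel):
  L0: frame=0x2B idx=15 entry=0x38007 [P=1 RW=1 US=1 PS=0]
  L1: frame=0x38 idx=21 entry=0x7F004 [P=0 RW=0 US=1 PS=0]
  ✗ PAGE_NOT_PRESENT  [2 reads]

Access #2 PA: FAULT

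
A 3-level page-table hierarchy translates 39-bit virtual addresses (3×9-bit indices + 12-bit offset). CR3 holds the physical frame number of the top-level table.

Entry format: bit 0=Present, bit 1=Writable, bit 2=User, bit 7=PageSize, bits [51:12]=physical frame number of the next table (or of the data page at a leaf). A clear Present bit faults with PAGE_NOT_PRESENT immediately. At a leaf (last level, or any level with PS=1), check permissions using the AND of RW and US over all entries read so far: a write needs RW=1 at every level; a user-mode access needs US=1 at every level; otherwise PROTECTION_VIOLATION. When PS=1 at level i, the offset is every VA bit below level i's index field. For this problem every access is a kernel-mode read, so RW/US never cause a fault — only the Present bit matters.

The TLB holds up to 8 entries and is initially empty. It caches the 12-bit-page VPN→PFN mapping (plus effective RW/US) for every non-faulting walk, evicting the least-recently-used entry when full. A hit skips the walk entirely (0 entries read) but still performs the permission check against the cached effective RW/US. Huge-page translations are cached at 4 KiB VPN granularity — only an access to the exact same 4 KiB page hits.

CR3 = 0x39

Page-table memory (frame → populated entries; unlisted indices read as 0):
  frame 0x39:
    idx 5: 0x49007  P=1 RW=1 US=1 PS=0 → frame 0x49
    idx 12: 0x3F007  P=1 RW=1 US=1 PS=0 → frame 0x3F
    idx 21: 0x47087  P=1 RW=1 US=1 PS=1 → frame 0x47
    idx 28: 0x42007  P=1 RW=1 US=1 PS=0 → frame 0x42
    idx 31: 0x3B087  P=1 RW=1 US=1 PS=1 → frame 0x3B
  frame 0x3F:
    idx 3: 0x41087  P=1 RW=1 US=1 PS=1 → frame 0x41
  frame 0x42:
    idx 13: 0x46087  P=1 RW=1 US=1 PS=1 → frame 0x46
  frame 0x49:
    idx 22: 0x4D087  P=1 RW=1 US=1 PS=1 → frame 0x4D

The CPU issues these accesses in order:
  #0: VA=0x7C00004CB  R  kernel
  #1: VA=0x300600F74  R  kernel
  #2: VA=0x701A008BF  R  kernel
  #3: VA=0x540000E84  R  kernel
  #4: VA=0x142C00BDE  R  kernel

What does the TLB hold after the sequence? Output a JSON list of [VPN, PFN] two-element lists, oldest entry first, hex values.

Per-access translation:
#0 VA=0x7C00004CB (r,kernel):
  L0 @0x39[31] → 0x3B087  P=1,RW=1,US=1,PS=1
  → PA=0x3B4CB (huge @L0)  (1 entries read)
#1 VA=0x300600F74 (r,kernel):
  L0 @0x39[12] → 0x3F007  P=1,RW=1,US=1,PS=0
  L1 @0x3F[3] → 0x41087  P=1,RW=1,US=1,PS=1
  → PA=0x41F74 (huge @L1)  (2 entries read)
#2 VA=0x701A008BF (r,kernel):
  L0 @0x39[28] → 0x42007  P=1,RW=1,US=1,PS=0
  L1 @0x42[13] → 0x46087  P=1,RW=1,US=1,PS=1
  → PA=0x468BF (huge @L1)  (2 entries read)
#3 VA=0x540000E84 (r,kernel):
  L0 @0x39[21] → 0x47087  P=1,RW=1,US=1,PS=1
  → PA=0x47E84 (huge @L0)  (1 entries read)
#4 VA=0x142C00BDE (r,kernel):
  L0 @0x39[5] → 0x49007  P=1,RW=1,US=1,PS=0
  L1 @0x49[22] → 0x4D087  P=1,RW=1,US=1,PS=1
  → PA=0x4DBDE (huge @L1)  (2 entries read)

TLB: [["0x7C0000", "0x3B"], ["0x300600", "0x41"], ["0x701A00", "0x46"], ["0x540000", "0x47"], ["0x142C00", "0x4D"]]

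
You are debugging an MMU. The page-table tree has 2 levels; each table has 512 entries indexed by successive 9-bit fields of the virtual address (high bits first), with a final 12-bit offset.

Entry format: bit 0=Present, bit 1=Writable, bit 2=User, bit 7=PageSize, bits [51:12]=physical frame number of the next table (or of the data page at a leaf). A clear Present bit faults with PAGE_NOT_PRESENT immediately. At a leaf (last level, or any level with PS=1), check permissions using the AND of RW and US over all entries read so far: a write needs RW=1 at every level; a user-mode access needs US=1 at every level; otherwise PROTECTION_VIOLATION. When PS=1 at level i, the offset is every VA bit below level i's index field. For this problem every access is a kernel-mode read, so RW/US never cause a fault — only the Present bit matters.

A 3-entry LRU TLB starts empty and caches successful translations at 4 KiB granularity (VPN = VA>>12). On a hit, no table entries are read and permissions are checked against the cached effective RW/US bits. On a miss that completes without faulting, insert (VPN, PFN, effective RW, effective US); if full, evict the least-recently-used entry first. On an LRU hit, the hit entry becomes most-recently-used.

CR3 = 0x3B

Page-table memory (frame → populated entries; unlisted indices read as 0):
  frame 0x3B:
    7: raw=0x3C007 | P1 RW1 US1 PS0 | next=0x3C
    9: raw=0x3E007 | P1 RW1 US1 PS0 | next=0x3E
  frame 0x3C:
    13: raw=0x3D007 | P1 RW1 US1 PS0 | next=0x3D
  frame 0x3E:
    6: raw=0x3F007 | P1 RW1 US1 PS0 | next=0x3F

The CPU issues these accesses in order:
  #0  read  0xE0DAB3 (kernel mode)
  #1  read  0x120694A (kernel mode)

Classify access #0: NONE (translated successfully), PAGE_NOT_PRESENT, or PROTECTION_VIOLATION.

Walk each access:
#0 VA=0xE0DAB3 (r,kernel):
  [0] read 0x3B idx=7: raw=0x3C007 flags P=1 W=1 U=1 S=0
  [1] read 0x3C idx=13: raw=0x3D007 flags P=1 W=1 U=1 S=0
  ✓ 0x3DAB3  — 2 lookups
#1 VA=0x120694A (r,kernel):
  [0] read 0x3B idx=9: raw=0x3E007 flags P=1 W=1 U=1 S=0
  [1] read 0x3E idx=6: raw=0x3F007 flags P=1 W=1 U=1 S=0
  ✓ 0x3F94A  — 2 lookups

Access #0 fault: NONE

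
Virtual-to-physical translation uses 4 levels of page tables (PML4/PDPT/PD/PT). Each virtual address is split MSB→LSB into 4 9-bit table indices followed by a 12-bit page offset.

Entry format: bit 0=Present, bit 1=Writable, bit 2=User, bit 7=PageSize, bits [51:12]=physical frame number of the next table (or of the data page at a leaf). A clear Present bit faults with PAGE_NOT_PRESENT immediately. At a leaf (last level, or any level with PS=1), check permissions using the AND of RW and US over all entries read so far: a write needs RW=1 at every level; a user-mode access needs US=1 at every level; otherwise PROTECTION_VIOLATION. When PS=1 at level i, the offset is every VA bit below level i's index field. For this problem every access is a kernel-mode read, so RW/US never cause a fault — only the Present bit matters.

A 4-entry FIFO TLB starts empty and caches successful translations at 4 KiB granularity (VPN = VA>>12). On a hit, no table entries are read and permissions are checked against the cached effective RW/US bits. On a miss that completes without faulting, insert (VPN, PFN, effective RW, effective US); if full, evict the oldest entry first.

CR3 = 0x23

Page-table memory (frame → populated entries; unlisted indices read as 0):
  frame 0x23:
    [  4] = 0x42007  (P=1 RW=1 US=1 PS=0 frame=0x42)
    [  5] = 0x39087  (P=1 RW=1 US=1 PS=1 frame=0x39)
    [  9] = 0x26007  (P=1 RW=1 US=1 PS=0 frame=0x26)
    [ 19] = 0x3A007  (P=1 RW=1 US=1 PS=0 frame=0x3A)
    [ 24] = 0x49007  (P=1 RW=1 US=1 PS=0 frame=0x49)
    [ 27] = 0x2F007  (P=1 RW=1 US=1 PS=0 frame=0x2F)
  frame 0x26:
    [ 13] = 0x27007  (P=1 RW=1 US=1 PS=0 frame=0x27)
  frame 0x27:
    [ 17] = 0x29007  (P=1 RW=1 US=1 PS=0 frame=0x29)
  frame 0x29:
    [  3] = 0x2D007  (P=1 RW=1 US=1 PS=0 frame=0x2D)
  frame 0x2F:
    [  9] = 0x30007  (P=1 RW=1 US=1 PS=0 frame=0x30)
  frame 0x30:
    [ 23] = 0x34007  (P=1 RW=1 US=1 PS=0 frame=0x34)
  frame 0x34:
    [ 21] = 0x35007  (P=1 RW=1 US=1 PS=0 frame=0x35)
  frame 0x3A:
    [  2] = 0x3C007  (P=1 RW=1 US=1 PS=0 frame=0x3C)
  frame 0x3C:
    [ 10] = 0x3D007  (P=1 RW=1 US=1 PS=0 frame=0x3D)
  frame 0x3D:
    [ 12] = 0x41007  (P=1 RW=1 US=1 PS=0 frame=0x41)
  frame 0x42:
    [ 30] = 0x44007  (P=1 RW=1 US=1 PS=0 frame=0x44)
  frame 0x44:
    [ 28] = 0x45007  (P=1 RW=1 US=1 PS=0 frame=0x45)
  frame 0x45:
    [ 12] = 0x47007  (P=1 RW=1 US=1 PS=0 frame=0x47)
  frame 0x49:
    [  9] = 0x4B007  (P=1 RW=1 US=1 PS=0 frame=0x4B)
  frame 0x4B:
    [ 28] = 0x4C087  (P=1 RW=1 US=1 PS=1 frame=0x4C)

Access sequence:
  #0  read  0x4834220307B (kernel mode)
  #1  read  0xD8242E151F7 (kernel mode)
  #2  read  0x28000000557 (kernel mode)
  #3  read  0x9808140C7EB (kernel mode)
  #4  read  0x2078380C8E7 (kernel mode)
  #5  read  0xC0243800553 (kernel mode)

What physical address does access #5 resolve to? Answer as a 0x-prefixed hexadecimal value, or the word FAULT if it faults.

Per-access translation:
#0 VA=0x4834220307B (r,kernel):
  L0 @0x23[9] → 0x26007  P=1,RW=1,US=1,PS=0
  L1 @0x26[13] → 0x27007  P=1,RW=1,US=1,PS=0
  L2 @0x27[17] → 0x29007  P=1,RW=1,US=1,PS=0
  L3 @0x29[3] → 0x2D007  P=1,RW=1,US=1,PS=0
  ✓ 0x2D07B  — 4 lookups
#1 VA=0xD8242E151F7 (r,kernel):
  L0 @0x23[27] → 0x2F007  P=1,RW=1,US=1,PS=0
  L1 @0x2F[9] → 0x30007  P=1,RW=1,US=1,PS=0
  L2 @0x30[23] → 0x34007  P=1,RW=1,US=1,PS=0
  L3 @0x34[21] → 0x35007  P=1,RW=1,US=1,PS=0
  ✓ 0x351F7  — 4 lookups
#2 VA=0x28000000557 (r,kernel):
  L0 @0x23[5] → 0x39087  P=1,RW=1,US=1,PS=1
  ✓ 0x39557 (huge @L0)  — 1 lookups
#3 VA=0x9808140C7EB (r,kernel):
  L0 @0x23[19] → 0x3A007  P=1,RW=1,US=1,PS=0
  L1 @0x3A[2] → 0x3C007  P=1,RW=1,US=1,PS=0
  L2 @0x3C[10] → 0x3D007  P=1,RW=1,US=1,PS=0
  L3 @0x3D[12] → 0x41007  P=1,RW=1,US=1,PS=0
  ✓ 0x417EB  — 4 lookups
#4 VA=0x2078380C8E7 (r,kernel):
  L0 @0x23[4] → 0x42007  P=1,RW=1,US=1,PS=0
  L1 @0x42[30] → 0x44007  P=1,RW=1,US=1,PS=0
  L2 @0x44[28] → 0x45007  P=1,RW=1,US=1,PS=0
  L3 @0x45[12] → 0x47007  P=1,RW=1,US=1,PS=0
  ✓ 0x478E7  — 4 lookups
#5 VA=0xC0243800553 (r,kernel):
  L0 @0x23[24] → 0x49007  P=1,RW=1,US=1,PS=0
  L1 @0x49[9] → 0x4B007  P=1,RW=1,US=1,PS=0
  L2 @0x4B[28] → 0x4C087  P=1,RW=1,US=1,PS=1
  ✓ 0x4C553 (huge @L2)  — 3 lookups

Access #5 PA: 0x4C553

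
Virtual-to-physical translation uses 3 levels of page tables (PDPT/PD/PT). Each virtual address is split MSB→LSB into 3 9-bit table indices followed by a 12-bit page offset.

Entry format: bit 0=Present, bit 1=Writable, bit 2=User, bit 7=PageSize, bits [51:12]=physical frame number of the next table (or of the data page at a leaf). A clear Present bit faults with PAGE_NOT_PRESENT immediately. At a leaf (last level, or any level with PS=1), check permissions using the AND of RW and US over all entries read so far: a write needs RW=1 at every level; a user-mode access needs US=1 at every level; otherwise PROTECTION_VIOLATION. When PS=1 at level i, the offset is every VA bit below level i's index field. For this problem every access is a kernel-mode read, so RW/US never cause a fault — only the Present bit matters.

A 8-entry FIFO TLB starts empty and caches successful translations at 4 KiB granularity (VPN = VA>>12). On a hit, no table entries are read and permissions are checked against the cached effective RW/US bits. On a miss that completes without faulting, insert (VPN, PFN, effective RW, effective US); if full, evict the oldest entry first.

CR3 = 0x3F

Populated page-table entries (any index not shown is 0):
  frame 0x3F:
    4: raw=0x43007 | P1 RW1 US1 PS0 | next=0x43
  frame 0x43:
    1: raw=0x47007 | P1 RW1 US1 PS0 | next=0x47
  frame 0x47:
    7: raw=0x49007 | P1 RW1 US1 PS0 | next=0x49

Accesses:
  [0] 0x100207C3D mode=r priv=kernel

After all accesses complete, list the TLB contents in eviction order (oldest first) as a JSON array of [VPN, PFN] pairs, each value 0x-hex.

Trace:
#0 VA=0x100207C3D (r,kernel):
  [0] read 0x3F idx=4: raw=0x43007 flags P=1 W=1 U=1 S=0
  [1] read 0x43 idx=1: raw=0x47007 flags P=1 W=1 U=1 S=0
  [2] read 0x47 idx=7: raw=0x49007 flags P=1 W=1 U=1 S=0
  → PA=0x49C3D  (3 entries read)

TLB: [["0x100207", "0x49"]]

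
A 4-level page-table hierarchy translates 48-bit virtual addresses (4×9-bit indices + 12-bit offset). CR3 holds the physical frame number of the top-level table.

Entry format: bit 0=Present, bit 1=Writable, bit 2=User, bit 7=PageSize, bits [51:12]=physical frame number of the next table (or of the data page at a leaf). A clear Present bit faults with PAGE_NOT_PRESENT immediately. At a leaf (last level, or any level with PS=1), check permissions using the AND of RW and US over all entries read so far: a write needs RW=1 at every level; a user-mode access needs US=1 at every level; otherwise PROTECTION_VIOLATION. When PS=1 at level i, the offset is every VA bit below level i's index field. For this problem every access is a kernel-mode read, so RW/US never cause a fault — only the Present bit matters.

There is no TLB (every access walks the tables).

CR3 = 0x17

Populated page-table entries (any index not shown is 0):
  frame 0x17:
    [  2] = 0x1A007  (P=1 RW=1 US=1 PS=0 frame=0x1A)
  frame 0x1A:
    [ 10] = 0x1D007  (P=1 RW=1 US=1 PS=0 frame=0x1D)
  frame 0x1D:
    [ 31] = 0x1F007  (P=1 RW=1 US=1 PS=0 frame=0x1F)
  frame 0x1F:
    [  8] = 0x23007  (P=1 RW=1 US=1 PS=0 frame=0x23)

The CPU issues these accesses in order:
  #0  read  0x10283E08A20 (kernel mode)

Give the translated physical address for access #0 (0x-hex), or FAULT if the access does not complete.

Trace:
#0 VA=0x10283E08A20 (r,kernel):
  lvl0: tbl 0x17, slot 2 ⇒ 0x1A007 (P1/RW1/US1/PS0)
  lvl1: tbl 0x1A, slot 10 ⇒ 0x1D007 (P1/RW1/US1/PS0)
  lvl2: tbl 0x1D, slot 31 ⇒ 0x1F007 (P1/RW1/US1/PS0)
  lvl3: tbl 0x1F, slot 8 ⇒ 0x23007 (P1/RW1/US1/PS0)
  → PA=0x23A20  (4 entries read)

Access #0 PA: 0x23A20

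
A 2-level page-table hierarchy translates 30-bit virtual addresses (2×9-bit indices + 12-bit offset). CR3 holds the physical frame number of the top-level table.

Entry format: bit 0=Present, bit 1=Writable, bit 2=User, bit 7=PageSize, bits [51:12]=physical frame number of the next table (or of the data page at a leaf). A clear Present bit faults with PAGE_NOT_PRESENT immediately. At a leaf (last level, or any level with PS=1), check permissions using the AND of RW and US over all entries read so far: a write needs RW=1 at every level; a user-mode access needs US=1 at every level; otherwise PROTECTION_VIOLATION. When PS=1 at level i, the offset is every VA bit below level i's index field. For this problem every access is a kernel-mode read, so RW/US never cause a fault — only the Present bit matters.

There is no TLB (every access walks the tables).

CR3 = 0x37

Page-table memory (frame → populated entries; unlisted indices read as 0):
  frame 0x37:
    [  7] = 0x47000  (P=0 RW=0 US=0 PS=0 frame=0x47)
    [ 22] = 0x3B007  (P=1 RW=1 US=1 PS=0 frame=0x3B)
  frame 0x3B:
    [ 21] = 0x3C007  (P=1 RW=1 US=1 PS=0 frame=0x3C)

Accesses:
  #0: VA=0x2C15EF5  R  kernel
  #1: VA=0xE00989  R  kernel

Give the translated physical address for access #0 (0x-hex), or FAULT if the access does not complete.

Per-access translation:
#0 VA=0x2C15EF5 (r,kernel):
  [0] read 0x37 idx=22: raw=0x3B007 flags P=1 W=1 U=1 S=0
  [1] read 0x3B idx=21: raw=0x3C007 flags P=1 W=1 U=1 S=0
  ⇒ phys 0x3CEF5  [2 reads]
#1 VA=0xE00989 (r,kernel):
  [0] read 0x37 idx=7: raw=0x47000 flags P=0 W=0 U=0 S=0
  → PAGE_NOT_PRESENT  (1 entries read)

Access #0 PA: 0x3CEF5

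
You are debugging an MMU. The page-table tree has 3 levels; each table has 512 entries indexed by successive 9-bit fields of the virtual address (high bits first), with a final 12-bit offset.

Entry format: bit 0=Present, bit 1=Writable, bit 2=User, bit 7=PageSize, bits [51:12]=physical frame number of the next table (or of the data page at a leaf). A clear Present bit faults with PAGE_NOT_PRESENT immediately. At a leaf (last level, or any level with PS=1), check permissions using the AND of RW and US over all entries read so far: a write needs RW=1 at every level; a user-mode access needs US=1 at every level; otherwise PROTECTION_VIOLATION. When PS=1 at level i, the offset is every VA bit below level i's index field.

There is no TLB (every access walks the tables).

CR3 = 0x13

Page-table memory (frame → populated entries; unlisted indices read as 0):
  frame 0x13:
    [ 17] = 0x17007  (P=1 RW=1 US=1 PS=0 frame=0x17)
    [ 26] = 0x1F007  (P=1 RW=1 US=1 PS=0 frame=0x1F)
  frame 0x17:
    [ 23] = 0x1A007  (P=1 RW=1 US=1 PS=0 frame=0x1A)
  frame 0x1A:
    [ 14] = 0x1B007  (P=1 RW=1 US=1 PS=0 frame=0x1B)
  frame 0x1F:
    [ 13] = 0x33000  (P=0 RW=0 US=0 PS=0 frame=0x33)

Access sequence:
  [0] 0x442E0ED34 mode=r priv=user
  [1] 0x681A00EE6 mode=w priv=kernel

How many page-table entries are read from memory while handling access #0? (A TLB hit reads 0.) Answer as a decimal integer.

Trace:
#0 VA=0x442E0ED34 (r,user):
  lvl0: tbl 0x13, slot 17 ⇒ 0x17007 (P1/RW1/US1/PS0)
  lvl1: tbl 0x17, slot 23 ⇒ 0x1A007 (P1/RW1/US1/PS0)
  lvl2: tbl 0x1A, slot 14 ⇒ 0x1B007 (P1/RW1/US1/PS0)
  ⇒ phys 0x1BD34  [3 reads]
#1 VA=0x681A00EE6 (w,kernel):
  lvl0: tbl 0x13, slot 26 ⇒ 0x1F007 (P1/RW1/US1/PS0)
  lvl1: tbl 0x1F, slot 13 ⇒ 0x33000 (P0/RW0/US0/PS0)
  ✗ PAGE_NOT_PRESENT  [2 reads]

Entries read for #0: 3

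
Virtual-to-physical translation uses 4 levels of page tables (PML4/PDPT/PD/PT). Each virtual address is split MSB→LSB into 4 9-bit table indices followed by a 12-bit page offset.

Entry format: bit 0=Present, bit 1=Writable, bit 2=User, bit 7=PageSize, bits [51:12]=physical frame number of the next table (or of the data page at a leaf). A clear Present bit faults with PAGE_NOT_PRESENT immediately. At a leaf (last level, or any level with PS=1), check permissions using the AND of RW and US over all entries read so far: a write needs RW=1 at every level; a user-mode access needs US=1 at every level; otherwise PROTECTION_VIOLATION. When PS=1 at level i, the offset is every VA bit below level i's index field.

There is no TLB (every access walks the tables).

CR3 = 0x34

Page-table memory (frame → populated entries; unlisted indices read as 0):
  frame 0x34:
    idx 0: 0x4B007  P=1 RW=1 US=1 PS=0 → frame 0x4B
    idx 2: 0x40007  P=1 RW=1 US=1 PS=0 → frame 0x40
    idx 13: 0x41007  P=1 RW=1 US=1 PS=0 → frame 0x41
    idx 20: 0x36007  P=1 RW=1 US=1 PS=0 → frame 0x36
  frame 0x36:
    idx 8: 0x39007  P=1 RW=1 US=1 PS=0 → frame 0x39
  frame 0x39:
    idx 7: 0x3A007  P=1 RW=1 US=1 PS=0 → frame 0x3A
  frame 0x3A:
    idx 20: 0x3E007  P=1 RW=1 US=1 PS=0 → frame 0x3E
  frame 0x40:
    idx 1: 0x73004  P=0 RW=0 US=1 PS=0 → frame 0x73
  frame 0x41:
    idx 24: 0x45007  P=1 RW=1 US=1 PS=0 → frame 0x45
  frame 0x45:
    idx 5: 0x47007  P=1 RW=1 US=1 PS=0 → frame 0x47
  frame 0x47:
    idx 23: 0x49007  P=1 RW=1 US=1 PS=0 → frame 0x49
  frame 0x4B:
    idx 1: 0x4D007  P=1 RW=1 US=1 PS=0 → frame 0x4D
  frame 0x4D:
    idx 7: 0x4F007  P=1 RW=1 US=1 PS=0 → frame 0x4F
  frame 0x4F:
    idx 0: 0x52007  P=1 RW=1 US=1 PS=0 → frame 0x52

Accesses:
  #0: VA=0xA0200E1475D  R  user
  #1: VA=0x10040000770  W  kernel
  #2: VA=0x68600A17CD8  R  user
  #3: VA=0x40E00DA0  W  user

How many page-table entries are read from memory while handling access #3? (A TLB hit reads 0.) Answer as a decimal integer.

Trace:
#0 VA=0xA0200E1475D (r,user):
  lvl0: tbl 0x34, slot 20 ⇒ 0x36007 (P1/RW1/US1/PS0)
  lvl1: tbl 0x36, slot 8 ⇒ 0x39007 (P1/RW1/US1/PS0)
  lvl2: tbl 0x39, slot 7 ⇒ 0x3A007 (P1/RW1/US1/PS0)
  lvl3: tbl 0x3A, slot 20 ⇒ 0x3E007 (P1/RW1/US1/PS0)
  ✓ 0x3E75D  — 4 lookups
#1 VA=0x10040000770 (w,kernel):
  lvl0: tbl 0x34, slot 2 ⇒ 0x40007 (P1/RW1/US1/PS0)
  lvl1: tbl 0x40, slot 1 ⇒ 0x73004 (P0/RW0/US1/PS0)
  ⇒ fault: PAGE_NOT_PRESENT  — 2 lookups
#2 VA=0x68600A17CD8 (r,user):
  lvl0: tbl 0x34, slot 13 ⇒ 0x41007 (P1/RW1/US1/PS0)
  lvl1: tbl 0x41, slot 24 ⇒ 0x45007 (P1/RW1/US1/PS0)
  lvl2: tbl 0x45, slot 5 ⇒ 0x47007 (P1/RW1/US1/PS0)
  lvl3: tbl 0x47, slot 23 ⇒ 0x49007 (P1/RW1/US1/PS0)
  ✓ 0x49CD8  — 4 lookups
#3 VA=0x40E00DA0 (w,user):
  lvl0: tbl 0x34, slot 0 ⇒ 0x4B007 (P1/RW1/US1/PS0)
  lvl1: tbl 0x4B, slot 1 ⇒ 0x4D007 (P1/RW1/US1/PS0)
  lvl2: tbl 0x4D, slot 7 ⇒ 0x4F007 (P1/RW1/US1/PS0)
  lvl3: tbl 0x4F, slot 0 ⇒ 0x52007 (P1/RW1/US1/PS0)
  ✓ 0x52DA0  — 4 lookups

Entries read for #3: 4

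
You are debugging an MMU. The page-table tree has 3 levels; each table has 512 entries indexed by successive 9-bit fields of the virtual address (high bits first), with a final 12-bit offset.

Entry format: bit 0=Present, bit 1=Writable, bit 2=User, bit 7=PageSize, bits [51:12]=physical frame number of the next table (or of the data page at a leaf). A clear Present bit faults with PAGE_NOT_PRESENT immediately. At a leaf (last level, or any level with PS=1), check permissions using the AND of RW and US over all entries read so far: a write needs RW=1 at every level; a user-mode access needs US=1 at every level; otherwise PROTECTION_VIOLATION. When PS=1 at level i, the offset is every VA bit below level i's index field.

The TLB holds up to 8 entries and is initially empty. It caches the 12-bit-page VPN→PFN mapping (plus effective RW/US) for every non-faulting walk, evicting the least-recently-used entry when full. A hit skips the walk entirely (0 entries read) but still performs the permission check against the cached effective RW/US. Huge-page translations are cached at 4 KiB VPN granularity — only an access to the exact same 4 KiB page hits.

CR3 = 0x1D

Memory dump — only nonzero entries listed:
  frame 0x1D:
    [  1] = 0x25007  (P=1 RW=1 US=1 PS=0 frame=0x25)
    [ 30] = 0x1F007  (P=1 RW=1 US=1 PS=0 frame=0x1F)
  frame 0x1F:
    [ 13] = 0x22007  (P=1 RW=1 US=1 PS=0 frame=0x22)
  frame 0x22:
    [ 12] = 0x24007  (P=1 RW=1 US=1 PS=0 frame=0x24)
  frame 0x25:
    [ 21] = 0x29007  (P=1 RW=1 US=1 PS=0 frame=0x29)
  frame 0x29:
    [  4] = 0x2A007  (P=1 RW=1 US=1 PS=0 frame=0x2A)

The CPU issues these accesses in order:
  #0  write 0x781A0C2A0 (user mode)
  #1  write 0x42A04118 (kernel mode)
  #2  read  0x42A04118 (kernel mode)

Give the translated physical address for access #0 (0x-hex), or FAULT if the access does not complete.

Walk each access:
#0 VA=0x781A0C2A0 (w,user):
  [0] read 0x1D idx=30: raw=0x1F007 flags P=1 W=1 U=1 S=0
  [1] read 0x1F idx=13: raw=0x22007 flags P=1 W=1 U=1 S=0
  [2] read 0x22 idx=12: raw=0x24007 flags P=1 W=1 U=1 S=0
  → PA=0x242A0  (3 entries read)
#1 VA=0x42A04118 (w,kernel):
  [0] read 0x1D idx=1: raw=0x25007 flags P=1 W=1 U=1 S=0
  [1] read 0x25 idx=21: raw=0x29007 flags P=1 W=1 U=1 S=0
  [2] read 0x29 idx=4: raw=0x2A007 flags P=1 W=1 U=1 S=0
  → PA=0x2A118  (3 entries read)
#2 VA=0x42A04118 (r,kernel):
  TLB hit vpn=0x42A04 → PA=0x2A118

Access #0 PA: 0x242A0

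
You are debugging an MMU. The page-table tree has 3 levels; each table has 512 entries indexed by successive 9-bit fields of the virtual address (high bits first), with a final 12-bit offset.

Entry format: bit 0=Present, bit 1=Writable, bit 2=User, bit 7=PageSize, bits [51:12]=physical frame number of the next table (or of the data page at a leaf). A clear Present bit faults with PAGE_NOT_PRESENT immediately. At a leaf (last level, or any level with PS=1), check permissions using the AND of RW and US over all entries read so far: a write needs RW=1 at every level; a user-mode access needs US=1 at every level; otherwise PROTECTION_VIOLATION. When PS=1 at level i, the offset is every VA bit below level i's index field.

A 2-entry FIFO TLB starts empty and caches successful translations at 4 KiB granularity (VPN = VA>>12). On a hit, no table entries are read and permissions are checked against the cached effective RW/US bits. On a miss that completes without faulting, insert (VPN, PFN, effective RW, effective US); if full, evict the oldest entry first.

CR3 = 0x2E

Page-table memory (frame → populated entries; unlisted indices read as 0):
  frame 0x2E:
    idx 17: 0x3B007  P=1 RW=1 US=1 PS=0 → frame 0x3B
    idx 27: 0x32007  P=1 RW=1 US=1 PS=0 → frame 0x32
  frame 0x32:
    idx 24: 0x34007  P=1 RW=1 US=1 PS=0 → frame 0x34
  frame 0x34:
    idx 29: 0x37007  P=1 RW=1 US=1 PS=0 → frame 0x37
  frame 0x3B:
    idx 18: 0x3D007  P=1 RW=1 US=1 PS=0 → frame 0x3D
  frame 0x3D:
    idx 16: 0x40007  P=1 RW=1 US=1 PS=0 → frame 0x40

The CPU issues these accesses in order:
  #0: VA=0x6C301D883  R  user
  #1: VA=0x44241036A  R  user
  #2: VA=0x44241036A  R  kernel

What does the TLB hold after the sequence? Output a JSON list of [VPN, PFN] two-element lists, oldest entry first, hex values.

Walk each access:
#0 VA=0x6C301D883 (r,user):
  [0] read 0x2E idx=27: raw=0x32007 flags P=1 W=1 U=1 S=0
  [1] read 0x32 idx=24: raw=0x34007 flags P=1 W=1 U=1 S=0
  [2] read 0x34 idx=29: raw=0x37007 flags P=1 W=1 U=1 S=0
  ✓ 0x37883  — 3 lookups
#1 VA=0x44241036A (r,user):
  [0] read 0x2E idx=17: raw=0x3B007 flags P=1 W=1 U=1 S=0
  [1] read 0x3B idx=18: raw=0x3D007 flags P=1 W=1 U=1 S=0
  [2] read 0x3D idx=16: raw=0x40007 flags P=1 W=1 U=1 S=0
  ✓ 0x4036A  — 3 lookups
#2 VA=0x44241036A (r,kernel):
  TLB hit vpn=0x442410 → PA=0x4036A

TLB: [["0x6C301D", "0x37"], ["0x442410", "0x40"]]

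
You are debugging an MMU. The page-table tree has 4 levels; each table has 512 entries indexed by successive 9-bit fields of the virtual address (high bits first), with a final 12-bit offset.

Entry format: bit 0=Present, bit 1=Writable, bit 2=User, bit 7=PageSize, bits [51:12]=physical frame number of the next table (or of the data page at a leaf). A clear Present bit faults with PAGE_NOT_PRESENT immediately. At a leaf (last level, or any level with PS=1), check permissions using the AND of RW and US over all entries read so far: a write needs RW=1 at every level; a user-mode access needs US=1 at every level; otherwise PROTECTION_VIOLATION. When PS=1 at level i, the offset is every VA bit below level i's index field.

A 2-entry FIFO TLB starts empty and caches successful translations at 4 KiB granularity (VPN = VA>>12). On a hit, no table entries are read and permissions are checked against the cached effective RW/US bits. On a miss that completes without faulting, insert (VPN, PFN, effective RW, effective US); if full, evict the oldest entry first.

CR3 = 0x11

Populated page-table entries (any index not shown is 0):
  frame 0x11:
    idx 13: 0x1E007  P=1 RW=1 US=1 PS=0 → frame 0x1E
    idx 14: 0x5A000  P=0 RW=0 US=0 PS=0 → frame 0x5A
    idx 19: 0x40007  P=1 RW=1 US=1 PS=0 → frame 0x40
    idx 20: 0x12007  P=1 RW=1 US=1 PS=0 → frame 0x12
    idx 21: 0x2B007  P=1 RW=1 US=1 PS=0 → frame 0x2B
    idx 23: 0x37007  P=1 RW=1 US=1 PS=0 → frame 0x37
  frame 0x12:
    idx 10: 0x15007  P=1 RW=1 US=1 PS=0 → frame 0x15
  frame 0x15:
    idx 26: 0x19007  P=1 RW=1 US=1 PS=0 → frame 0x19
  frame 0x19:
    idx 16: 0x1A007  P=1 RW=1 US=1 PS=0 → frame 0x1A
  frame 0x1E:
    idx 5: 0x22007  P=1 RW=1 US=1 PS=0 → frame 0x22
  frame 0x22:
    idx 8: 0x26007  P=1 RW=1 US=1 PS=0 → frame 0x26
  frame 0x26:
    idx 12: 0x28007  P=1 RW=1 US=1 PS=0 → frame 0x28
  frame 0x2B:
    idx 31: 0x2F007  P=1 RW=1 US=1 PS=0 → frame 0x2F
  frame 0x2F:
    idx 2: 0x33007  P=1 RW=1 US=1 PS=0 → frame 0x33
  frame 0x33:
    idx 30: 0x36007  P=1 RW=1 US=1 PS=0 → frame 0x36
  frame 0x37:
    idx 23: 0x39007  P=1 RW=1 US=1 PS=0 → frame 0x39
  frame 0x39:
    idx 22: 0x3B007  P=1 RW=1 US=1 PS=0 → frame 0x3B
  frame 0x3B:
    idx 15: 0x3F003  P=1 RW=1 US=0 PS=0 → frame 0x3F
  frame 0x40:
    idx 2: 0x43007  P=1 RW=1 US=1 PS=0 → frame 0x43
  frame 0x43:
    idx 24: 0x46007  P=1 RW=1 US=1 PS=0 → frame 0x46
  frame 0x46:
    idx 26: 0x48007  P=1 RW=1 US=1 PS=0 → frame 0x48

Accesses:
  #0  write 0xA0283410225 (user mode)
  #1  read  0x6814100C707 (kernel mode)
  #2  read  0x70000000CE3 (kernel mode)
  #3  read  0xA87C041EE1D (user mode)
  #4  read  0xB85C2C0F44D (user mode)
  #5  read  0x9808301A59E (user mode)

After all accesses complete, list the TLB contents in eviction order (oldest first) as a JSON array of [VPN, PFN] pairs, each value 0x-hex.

Walk each access:
#0 VA=0xA0283410225 (w,user):
  [0] read 0x11 idx=20: raw=0x12007 flags P=1 W=1 U=1 S=0
  [1] read 0x12 idx=10: raw=0x15007 flags P=1 W=1 U=1 S=0
  [2] read 0x15 idx=26: raw=0x19007 flags P=1 W=1 U=1 S=0
  [3] read 0x19 idx=16: raw=0x1A007 flags P=1 W=1 U=1 S=0
  ⇒ phys 0x1A225  [4 reads]
#1 VA=0x6814100C707 (r,kernel):
  [0] read 0x11 idx=13: raw=0x1E007 flags P=1 W=1 U=1 S=0
  [1] read 0x1E idx=5: raw=0x22007 flags P=1 W=1 U=1 S=0
  [2] read 0x22 idx=8: raw=0x26007 flags P=1 W=1 U=1 S=0
  [3] read 0x26 idx=12: raw=0x28007 flags P=1 W=1 U=1 S=0
  ⇒ phys 0x28707  [4 reads]
#2 VA=0x70000000CE3 (r,kernel):
  [0] read 0x11 idx=14: raw=0x5A000 flags P=0 W=0 U=0 S=0
  → PAGE_NOT_PRESENT  (1 entries read)
#3 VA=0xA87C041EE1D (r,user):
  [0] read 0x11 idx=21: raw=0x2B007 flags P=1 W=1 U=1 S=0
  [1] read 0x2B idx=31: raw=0x2F007 flags P=1 W=1 U=1 S=0
  [2] read 0x2F idx=2: raw=0x33007 flags P=1 W=1 U=1 S=0
  [3] read 0x33 idx=30: raw=0x36007 flags P=1 W=1 U=1 S=0
  ⇒ phys 0x36E1D  [4 reads]
#4 VA=0xB85C2C0F44D (r,user):
  [0] read 0x11 idx=23: raw=0x37007 flags P=1 W=1 U=1 S=0
  [1] read 0x37 idx=23: raw=0x39007 flags P=1 W=1 U=1 S=0
  [2] read 0x39 idx=22: raw=0x3B007 flags P=1 W=1 U=1 S=0
  [3] read 0x3B idx=15: raw=0x3F003 flags P=1 W=1 U=0 S=0
  → PROTECTION_VIOLATION  (4 entries read)
#5 VA=0x9808301A59E (r,user):
  [0] read 0x11 idx=19: raw=0x40007 flags P=1 W=1 U=1 S=0
  [1] read 0x40 idx=2: raw=0x43007 flags P=1 W=1 U=1 S=0
  [2] read 0x43 idx=24: raw=0x46007 flags P=1 W=1 U=1 S=0
  [3] read 0x46 idx=26: raw=0x48007 flags P=1 W=1 U=1 S=0
  ⇒ phys 0x4859E  [4 reads]

TLB: [["0xA87C041E", "0x36"], ["0x9808301A", "0x48"]]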